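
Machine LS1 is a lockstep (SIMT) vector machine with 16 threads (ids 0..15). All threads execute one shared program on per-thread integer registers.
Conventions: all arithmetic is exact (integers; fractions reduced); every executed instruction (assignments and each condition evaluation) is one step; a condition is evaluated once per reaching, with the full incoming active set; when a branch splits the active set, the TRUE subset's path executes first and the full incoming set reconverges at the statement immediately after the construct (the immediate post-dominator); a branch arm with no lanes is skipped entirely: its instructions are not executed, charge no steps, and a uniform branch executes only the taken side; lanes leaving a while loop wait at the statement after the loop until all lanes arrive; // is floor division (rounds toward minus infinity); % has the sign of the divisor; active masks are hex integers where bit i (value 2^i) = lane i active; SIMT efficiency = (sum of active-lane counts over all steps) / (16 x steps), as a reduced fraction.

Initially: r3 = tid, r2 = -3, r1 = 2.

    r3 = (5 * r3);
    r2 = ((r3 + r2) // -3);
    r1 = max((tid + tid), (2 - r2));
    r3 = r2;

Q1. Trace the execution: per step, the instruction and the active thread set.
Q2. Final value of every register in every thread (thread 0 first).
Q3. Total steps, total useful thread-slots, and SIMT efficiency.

step 0: r3 <- (5 * r3)               0xffff
step 1: r2 <- ((r3 + r2) // -3)      0xffff
step 2: r1 <- max((tid + tid), (2 - r2)) 0xffff
step 3: r3 <- r2                     0xffff

Answer: 4 steps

r3: 1,-1,-3,-4,-6,-8,-9,-11,-13,-14,-16,-18,-19,-21,-23,-24
r2: 1,-1,-3,-4,-6,-8,-9,-11,-13,-14,-16,-18,-19,-21,-23,-24
r1: 1,3,5,6,8,10,12,14,16,18,20,22,24,26,28,30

steps = 4; useful = 64; efficiency = 64/64 = 1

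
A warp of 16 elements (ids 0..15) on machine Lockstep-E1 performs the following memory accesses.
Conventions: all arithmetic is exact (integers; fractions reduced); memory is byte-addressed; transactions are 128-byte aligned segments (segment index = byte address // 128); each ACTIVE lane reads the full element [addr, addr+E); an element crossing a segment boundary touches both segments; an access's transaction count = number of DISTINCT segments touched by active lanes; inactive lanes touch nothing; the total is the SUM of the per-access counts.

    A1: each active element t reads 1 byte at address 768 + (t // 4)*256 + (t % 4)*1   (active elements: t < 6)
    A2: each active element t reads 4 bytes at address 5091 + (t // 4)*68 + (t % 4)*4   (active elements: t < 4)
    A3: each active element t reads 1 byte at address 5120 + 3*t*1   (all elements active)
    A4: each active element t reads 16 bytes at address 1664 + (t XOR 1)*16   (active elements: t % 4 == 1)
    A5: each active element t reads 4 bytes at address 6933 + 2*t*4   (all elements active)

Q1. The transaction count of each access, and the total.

A1: 2 transactions
A2: 1 transaction
A3: 1 transaction
A4: 2 transactions
A5: 2 transactions

Answer: 2,1,1,2,2; total 8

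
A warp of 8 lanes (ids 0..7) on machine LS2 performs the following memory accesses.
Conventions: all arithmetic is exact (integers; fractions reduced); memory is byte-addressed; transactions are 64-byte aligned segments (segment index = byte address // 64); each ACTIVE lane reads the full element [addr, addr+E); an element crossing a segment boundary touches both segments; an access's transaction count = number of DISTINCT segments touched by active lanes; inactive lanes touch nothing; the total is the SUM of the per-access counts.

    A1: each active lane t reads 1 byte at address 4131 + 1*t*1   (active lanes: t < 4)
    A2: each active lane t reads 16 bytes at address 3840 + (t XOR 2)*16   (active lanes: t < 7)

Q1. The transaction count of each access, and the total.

A1: 1 transaction
A2: 2 transactions

Answer: 1,2; total 3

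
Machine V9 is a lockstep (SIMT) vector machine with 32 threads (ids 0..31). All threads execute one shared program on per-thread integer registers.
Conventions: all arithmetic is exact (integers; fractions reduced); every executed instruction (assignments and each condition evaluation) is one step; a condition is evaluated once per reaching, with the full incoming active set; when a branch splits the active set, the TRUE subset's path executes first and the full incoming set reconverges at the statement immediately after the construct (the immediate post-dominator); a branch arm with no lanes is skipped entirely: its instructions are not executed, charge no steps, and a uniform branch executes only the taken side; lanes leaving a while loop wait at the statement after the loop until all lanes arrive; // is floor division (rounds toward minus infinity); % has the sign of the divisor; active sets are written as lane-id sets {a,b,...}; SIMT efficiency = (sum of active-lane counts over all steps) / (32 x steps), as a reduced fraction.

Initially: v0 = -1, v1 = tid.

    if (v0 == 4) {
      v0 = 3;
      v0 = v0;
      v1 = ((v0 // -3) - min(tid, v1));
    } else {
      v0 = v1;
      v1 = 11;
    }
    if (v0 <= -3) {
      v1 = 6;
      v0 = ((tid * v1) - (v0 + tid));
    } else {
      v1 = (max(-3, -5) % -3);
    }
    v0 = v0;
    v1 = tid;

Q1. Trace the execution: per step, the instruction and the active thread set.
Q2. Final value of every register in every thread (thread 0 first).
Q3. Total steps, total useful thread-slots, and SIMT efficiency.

step 0: eval (v0 == 4)               {0,1,2,3,4,5,6,7,8,9,10,11,12,13,14,15,16,17,18,19,20,21,22,23,24,25,26,27,28,29,30,31}
step 1: v0 <- v1                     {0,1,2,3,4,5,6,7,8,9,10,11,12,13,14,15,16,17,18,19,20,21,22,23,24,25,26,27,28,29,30,31}
step 2: v1 <- 11                     {0,1,2,3,4,5,6,7,8,9,10,11,12,13,14,15,16,17,18,19,20,21,22,23,24,25,26,27,28,29,30,31}
step 3: eval (v0 <= -3)              {0,1,2,3,4,5,6,7,8,9,10,11,12,13,14,15,16,17,18,19,20,21,22,23,24,25,26,27,28,29,30,31}
step 4: v1 <- (max(-3, -5) % -3)     {0,1,2,3,4,5,6,7,8,9,10,11,12,13,14,15,16,17,18,19,20,21,22,23,24,25,26,27,28,29,30,31}
step 5: v0 <- v0                     {0,1,2,3,4,5,6,7,8,9,10,11,12,13,14,15,16,17,18,19,20,21,22,23,24,25,26,27,28,29,30,31}
step 6: v1 <- tid                    {0,1,2,3,4,5,6,7,8,9,10,11,12,13,14,15,16,17,18,19,20,21,22,23,24,25,26,27,28,29,30,31}

Answer: 7 steps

v0: 0,1,2,3,4,5,6,7,8,9,10,11,12,13,14,15,16,17,18,19,20,21,22,23,24,25,26,27,28,29,30,31
v1: 0,1,2,3,4,5,6,7,8,9,10,11,12,13,14,15,16,17,18,19,20,21,22,23,24,25,26,27,28,29,30,31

steps = 7; useful = 224; efficiency = 224/224 = 1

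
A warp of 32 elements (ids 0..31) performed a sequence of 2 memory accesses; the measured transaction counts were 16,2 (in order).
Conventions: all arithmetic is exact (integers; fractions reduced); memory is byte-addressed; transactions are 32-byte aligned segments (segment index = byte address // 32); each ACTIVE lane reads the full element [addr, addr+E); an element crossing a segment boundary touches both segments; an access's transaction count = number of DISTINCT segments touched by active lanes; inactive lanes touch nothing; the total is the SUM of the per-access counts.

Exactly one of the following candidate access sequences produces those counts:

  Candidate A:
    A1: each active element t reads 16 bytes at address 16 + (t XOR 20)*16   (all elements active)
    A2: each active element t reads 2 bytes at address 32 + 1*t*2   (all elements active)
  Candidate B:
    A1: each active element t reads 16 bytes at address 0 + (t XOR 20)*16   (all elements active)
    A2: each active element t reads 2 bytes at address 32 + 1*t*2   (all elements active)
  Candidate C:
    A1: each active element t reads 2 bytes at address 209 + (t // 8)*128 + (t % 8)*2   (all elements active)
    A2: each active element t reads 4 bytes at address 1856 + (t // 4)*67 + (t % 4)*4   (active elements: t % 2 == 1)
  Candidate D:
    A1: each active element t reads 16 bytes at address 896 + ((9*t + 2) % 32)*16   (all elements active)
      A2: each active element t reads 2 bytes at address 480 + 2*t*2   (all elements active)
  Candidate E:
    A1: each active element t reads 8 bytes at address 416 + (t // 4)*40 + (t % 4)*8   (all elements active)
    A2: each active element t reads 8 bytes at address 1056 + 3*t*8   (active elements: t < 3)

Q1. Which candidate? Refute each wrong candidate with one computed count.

A: A1 gives 17 transactions, not 16
C: A1 gives 8 transactions, not 16
D: A2 gives 4 transactions, not 2
E: A1 gives 10 transactions, not 16
B: all counts match (16,2)

Answer: B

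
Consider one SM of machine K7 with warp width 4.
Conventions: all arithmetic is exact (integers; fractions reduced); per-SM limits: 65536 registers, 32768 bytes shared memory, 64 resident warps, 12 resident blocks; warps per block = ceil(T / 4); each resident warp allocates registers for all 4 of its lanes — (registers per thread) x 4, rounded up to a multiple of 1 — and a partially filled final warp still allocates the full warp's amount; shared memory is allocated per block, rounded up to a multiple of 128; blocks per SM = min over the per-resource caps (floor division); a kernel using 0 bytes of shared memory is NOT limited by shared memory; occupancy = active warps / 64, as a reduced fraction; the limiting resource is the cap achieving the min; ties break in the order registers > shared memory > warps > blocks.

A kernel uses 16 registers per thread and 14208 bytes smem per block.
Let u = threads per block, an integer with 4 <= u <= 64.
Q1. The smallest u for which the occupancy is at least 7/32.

Answer: u = 25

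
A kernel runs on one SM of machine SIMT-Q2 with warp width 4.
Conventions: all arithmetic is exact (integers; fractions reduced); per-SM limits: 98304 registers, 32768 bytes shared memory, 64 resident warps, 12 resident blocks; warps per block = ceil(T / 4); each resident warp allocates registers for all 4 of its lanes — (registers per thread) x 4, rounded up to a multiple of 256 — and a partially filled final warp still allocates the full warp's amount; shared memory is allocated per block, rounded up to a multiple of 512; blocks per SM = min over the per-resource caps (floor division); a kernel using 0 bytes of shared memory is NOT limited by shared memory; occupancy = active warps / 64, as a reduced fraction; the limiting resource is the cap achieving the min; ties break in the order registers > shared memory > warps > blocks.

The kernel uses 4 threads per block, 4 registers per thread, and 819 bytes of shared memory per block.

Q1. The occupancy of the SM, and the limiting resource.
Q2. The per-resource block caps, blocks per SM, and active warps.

Answer: occupancy 3/16, limited by blocks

registers: 384 blocks
shared memory: 32 blocks
warps: 64 blocks
blocks: 12 blocks

Answer: 12 blocks, 12 active warps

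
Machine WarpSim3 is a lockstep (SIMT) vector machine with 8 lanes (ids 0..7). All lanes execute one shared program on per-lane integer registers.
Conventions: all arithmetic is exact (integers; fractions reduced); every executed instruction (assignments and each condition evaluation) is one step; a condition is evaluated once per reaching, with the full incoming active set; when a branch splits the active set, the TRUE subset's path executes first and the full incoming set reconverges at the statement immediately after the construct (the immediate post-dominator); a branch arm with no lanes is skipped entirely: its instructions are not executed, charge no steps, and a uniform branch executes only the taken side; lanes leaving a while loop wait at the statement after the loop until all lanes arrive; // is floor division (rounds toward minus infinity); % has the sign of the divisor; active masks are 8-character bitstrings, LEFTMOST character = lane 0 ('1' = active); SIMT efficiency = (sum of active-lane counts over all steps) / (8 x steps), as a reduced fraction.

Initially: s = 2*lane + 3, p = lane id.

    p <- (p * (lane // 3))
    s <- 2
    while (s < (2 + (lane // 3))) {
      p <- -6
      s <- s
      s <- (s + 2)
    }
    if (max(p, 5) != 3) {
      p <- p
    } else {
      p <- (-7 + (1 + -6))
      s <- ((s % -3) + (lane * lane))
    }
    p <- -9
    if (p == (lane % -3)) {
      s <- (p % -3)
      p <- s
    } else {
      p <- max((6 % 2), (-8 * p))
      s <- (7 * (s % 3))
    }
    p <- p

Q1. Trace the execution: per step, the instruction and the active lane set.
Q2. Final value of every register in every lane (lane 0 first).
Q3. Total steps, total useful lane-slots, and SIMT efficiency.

step 0: p <- (p * (lane // 3))       11111111
step 1: s <- 2                       11111111
step 2: eval (s < (2 + (lane // 3))) 11111111
step 3: p <- -6                      00011111
step 4: s <- s                       00011111
step 5: s <- (s + 2)                 00011111
step 6: eval (s < (2 + (lane // 3))) 00011111
step 7: eval (max(p, 5) != 3)        11111111
step 8: p <- p                       11111111
step 9: p <- -9                      11111111
step 10: eval (p == (lane % -3))      11111111
step 11: p <- max((6 % 2), (-8 * p))  11111111
step 12: s <- (7 * (s % 3))           11111111
step 13: p <- p                       11111111

Answer: 14 steps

s: 14,14,14,7,7,7,7,7
p: 72,72,72,72,72,72,72,72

steps = 14; useful = 100; efficiency = 100/112 = 25/28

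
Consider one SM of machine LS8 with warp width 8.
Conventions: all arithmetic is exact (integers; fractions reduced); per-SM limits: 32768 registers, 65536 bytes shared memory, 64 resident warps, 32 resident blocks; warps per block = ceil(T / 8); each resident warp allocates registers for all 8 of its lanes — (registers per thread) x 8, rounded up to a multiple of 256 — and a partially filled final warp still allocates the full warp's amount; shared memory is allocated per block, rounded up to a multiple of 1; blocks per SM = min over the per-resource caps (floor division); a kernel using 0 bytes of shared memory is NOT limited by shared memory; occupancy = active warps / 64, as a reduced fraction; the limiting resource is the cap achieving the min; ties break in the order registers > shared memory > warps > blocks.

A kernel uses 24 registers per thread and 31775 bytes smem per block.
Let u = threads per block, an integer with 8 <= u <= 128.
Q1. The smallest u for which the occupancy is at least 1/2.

Answer: u = 121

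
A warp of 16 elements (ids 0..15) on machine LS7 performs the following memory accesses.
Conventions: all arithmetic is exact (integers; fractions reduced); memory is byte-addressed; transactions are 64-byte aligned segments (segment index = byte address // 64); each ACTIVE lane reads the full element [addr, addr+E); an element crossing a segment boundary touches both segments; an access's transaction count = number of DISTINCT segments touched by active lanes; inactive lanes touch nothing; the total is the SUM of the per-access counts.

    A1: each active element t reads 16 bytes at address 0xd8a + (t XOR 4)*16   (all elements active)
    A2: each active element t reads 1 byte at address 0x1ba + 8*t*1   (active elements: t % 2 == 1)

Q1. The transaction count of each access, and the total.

A1: 5 transactions
A2: 2 transactions

Answer: 5,2; total 7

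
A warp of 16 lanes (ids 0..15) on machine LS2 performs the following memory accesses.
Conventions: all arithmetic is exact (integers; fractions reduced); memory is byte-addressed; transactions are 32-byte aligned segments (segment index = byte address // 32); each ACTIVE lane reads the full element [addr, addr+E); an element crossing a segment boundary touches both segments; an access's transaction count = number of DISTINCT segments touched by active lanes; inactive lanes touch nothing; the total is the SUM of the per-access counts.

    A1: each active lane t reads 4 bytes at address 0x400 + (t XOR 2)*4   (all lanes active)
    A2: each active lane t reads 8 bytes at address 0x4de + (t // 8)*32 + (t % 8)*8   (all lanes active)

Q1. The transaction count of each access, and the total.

A1: 2 transactions
A2: 4 transactions

Answer: 2,4; total 6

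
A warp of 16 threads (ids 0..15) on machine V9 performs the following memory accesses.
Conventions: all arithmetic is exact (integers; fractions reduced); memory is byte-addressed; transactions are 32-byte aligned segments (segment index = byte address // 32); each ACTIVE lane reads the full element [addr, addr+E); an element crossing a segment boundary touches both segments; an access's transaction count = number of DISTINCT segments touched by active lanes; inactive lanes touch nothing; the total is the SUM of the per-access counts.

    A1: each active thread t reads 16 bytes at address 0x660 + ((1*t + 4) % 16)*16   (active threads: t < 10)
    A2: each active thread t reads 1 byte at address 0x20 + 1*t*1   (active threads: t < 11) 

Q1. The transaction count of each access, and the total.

A1: 5 transactions
A2: 1 transaction

Answer: 5,1; total 6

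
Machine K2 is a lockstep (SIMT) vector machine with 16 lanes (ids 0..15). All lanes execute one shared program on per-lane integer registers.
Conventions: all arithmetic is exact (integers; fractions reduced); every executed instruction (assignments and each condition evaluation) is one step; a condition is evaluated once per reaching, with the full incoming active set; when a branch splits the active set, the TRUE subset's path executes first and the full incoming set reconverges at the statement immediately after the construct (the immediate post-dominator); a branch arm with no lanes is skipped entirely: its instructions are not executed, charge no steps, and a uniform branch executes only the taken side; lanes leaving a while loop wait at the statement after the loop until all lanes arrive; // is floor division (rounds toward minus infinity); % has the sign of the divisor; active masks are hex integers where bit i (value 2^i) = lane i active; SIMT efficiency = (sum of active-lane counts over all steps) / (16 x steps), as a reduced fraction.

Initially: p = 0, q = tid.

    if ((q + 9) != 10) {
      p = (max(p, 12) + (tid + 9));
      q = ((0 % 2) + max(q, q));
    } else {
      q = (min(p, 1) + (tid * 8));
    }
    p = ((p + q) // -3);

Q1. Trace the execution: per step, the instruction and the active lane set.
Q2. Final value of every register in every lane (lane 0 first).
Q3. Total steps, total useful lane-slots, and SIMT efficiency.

step 0: eval ((q + 9) != 10)         0xffff
step 1: p <- (max(p, 12) + (tid + 9)) 0xfffd
step 2: q <- ((0 % 2) + max(q, q))   0xfffd
step 3: q <- (min(p, 1) + (tid * 8)) 0x0002
step 4: p <- ((p + q) // -3)         0xffff

Answer: 5 steps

p: -7,-3,-9,-9,-10,-11,-11,-12,-13,-13,-14,-15,-15,-16,-17,-17
q: 0,8,2,3,4,5,6,7,8,9,10,11,12,13,14,15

steps = 5; useful = 63; efficiency = 63/80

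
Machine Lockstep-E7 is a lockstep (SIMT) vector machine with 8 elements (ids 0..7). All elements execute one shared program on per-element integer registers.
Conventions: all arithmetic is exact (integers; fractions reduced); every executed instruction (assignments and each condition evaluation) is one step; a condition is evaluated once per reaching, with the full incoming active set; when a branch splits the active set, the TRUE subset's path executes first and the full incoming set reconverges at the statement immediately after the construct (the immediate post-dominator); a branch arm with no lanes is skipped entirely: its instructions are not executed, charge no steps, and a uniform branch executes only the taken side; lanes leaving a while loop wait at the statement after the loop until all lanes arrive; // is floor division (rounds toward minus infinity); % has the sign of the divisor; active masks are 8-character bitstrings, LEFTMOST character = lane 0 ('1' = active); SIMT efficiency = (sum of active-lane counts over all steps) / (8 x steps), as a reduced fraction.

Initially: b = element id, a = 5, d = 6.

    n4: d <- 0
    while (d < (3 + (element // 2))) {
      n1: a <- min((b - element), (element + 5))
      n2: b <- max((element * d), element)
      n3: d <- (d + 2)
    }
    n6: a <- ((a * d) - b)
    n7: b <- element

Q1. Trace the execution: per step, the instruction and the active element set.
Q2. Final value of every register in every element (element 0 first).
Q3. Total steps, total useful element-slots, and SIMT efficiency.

step 0: d <- 0                       11111111
step 1: eval (d < (3 + (element // 2))) 11111111
step 2: a <- min((b - element), (element + 5)) 11111111
step 3: b <- max((element * d), element) 11111111
step 4: d <- (d + 2)                 11111111
step 5: eval (d < (3 + (element // 2))) 11111111
step 6: a <- min((b - element), (element + 5)) 11111111
step 7: b <- max((element * d), element) 11111111
step 8: d <- (d + 2)                 11111111
step 9: eval (d < (3 + (element // 2))) 11111111
step 10: a <- min((b - element), (element + 5)) 00001111
step 11: b <- max((element * d), element) 00001111
step 12: d <- (d + 2)                 00001111
step 13: eval (d < (3 + (element // 2))) 00001111
step 14: a <- ((a * d) - b)           11111111
step 15: b <- element                 11111111

Answer: 16 steps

b: 0,1,2,3,4,5,6,7
a: 0,-2,-4,-6,8,10,12,14
d: 4,4,4,4,6,6,6,6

steps = 16; useful = 112; efficiency = 112/128 = 7/8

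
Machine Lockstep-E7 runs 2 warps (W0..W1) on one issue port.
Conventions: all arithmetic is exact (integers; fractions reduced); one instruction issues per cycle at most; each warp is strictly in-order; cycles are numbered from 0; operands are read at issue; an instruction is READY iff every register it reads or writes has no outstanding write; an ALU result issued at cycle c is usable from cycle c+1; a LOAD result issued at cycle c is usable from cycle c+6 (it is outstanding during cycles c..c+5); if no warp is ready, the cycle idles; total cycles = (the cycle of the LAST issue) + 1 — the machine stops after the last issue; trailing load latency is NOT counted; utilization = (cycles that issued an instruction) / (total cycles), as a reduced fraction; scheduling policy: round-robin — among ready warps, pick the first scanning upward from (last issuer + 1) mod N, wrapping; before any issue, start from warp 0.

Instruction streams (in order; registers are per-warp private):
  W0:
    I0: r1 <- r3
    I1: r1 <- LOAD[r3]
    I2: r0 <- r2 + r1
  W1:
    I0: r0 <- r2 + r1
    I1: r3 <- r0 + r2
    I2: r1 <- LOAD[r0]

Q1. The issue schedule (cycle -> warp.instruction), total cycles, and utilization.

cycle 0: W0.I0
cycle 1: W1.I0
cycle 2: W0.I1
cycle 3: W1.I1
cycle 4: W1.I2
cycle 5: idle
cycle 6: idle
cycle 7: idle
cycle 8: W0.I2

Answer: 9 cycles, utilization 2/3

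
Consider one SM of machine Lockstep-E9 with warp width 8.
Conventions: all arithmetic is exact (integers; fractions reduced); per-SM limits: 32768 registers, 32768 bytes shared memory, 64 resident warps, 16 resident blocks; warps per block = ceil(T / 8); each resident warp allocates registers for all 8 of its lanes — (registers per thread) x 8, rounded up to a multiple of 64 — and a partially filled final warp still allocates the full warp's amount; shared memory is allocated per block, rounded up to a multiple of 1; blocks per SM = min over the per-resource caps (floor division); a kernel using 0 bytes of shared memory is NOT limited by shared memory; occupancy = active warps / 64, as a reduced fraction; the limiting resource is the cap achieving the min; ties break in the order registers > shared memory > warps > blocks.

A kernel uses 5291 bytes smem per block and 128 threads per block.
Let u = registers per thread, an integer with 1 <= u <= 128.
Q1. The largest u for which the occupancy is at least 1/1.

Answer: u = 64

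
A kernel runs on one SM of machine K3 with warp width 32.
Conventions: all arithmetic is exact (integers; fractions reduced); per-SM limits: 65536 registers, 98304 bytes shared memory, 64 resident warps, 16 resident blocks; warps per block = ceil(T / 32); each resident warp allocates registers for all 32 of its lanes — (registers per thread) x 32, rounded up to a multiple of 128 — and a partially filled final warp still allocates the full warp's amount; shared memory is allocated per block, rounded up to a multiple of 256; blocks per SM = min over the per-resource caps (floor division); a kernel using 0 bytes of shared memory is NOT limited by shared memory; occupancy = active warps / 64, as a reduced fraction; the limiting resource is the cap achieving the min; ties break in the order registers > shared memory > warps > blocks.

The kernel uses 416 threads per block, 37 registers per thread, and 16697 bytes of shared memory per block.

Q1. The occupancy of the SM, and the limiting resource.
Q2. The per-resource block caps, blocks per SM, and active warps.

Answer: occupancy 39/64, limited by registers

registers: 3 blocks
shared memory: 5 blocks
warps: 4 blocks
blocks: 16 blocks

Answer: 3 blocks, 39 active warps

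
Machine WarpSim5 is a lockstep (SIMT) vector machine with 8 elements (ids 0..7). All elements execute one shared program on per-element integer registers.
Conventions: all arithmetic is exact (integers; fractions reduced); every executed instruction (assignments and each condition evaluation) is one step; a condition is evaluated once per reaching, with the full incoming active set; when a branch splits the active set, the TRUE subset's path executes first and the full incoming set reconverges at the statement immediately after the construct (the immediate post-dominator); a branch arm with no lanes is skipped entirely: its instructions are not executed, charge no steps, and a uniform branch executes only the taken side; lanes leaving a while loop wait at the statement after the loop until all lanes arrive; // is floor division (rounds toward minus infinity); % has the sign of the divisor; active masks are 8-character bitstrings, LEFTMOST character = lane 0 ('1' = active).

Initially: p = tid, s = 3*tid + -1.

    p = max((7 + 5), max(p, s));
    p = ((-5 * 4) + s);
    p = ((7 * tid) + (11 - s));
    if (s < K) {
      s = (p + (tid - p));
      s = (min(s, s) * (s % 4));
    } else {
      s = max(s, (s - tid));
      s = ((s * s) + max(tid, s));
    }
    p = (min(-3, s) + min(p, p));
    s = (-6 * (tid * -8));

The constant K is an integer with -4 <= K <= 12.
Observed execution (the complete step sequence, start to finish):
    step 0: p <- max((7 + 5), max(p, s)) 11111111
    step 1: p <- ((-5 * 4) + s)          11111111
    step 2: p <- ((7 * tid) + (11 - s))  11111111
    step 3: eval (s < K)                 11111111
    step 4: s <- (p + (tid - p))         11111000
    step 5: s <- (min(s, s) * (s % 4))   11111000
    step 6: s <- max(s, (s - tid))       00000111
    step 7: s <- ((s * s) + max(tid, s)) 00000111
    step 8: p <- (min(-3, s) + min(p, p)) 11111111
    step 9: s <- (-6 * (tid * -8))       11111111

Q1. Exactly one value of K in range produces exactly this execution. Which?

Answer: K = 12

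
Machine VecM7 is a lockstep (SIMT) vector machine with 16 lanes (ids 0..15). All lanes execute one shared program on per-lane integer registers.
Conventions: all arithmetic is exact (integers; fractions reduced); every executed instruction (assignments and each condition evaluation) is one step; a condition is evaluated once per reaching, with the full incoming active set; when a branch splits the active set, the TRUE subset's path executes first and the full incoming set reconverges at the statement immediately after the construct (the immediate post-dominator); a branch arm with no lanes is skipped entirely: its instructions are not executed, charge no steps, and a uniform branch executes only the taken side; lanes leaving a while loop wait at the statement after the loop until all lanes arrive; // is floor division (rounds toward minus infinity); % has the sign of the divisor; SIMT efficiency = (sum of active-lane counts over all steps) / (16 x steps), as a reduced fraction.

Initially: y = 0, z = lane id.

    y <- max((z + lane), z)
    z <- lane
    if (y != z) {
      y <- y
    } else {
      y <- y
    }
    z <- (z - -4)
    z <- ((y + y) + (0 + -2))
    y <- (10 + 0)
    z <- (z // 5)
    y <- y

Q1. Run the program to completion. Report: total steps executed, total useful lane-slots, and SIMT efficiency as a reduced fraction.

Answer: 10 steps, 144 useful, 9/10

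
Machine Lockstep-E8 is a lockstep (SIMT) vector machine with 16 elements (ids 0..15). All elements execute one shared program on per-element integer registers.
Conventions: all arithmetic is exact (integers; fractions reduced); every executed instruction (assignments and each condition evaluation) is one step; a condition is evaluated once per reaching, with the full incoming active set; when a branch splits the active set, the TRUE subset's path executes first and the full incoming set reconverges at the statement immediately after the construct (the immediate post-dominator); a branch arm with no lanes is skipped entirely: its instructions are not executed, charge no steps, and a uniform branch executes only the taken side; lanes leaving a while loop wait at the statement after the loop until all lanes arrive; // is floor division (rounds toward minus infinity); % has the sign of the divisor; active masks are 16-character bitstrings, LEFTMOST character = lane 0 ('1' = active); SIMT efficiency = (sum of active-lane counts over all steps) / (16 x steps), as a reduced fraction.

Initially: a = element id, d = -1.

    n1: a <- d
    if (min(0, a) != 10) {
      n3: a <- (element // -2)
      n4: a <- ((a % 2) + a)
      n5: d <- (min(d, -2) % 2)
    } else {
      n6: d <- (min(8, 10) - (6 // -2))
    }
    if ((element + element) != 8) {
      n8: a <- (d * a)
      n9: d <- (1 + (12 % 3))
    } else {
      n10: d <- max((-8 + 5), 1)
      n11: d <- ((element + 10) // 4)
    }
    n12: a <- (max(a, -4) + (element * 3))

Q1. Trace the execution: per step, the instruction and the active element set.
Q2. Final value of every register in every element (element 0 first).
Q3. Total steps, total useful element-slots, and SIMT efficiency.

step 0: a <- d                       1111111111111111
step 1: eval (min(0, a) != 10)       1111111111111111
step 2: a <- (element // -2)         1111111111111111
step 3: a <- ((a % 2) + a)           1111111111111111
step 4: d <- (min(d, -2) % 2)        1111111111111111
step 5: eval ((element + element) != 8) 1111111111111111
step 6: a <- (d * a)                 1111011111111111
step 7: d <- (1 + (12 % 3))          1111011111111111
step 8: d <- max((-8 + 5), 1)        0000100000000000
step 9: d <- ((element + 10) // 4)   0000100000000000
step 10: a <- (max(a, -4) + (element * 3)) 1111111111111111

Answer: 11 steps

a: 0,3,6,9,10,15,18,21,24,27,30,33,36,39,42,45
d: 1,1,1,1,3,1,1,1,1,1,1,1,1,1,1,1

steps = 11; useful = 144; efficiency = 144/176 = 9/11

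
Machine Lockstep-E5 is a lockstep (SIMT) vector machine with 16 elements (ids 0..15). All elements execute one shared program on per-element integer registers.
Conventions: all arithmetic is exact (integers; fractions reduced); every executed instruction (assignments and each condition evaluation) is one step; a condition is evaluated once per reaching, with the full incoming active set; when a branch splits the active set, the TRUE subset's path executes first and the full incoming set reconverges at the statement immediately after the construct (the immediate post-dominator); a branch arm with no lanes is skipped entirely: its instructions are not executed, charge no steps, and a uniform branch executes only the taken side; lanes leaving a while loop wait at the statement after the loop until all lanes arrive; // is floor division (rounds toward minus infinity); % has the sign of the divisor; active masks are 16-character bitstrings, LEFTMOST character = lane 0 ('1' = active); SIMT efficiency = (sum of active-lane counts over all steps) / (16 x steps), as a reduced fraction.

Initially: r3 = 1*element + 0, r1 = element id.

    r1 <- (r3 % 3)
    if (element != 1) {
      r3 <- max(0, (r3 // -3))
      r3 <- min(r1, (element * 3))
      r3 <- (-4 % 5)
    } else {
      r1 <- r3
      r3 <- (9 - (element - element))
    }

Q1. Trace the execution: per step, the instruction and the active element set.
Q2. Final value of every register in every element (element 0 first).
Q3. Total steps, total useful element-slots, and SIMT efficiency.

step 0: r1 <- (r3 % 3)               1111111111111111
step 1: eval (element != 1)          1111111111111111
step 2: r3 <- max(0, (r3 // -3))     1011111111111111
step 3: r3 <- min(r1, (element * 3)) 1011111111111111
step 4: r3 <- (-4 % 5)               1011111111111111
step 5: r1 <- r3                     0100000000000000
step 6: r3 <- (9 - (element - element)) 0100000000000000

Answer: 7 steps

r3: 1,9,1,1,1,1,1,1,1,1,1,1,1,1,1,1
r1: 0,1,2,0,1,2,0,1,2,0,1,2,0,1,2,0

steps = 7; useful = 79; efficiency = 79/112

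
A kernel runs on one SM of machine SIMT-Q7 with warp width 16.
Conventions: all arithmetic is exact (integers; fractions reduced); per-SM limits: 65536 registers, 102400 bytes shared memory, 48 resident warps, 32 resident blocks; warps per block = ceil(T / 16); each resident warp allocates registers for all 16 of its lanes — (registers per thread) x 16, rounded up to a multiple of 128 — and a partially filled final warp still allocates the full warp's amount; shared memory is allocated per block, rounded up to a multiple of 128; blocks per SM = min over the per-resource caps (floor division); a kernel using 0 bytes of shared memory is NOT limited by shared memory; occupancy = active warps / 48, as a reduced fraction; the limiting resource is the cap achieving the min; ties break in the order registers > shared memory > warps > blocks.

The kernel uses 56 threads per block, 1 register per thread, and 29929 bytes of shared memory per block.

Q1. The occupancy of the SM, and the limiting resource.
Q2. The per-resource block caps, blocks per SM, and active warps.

Answer: occupancy 1/4, limited by shared memory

registers: 128 blocks
shared memory: 3 blocks
warps: 12 blocks
blocks: 32 blocks

Answer: 3 blocks, 12 active warps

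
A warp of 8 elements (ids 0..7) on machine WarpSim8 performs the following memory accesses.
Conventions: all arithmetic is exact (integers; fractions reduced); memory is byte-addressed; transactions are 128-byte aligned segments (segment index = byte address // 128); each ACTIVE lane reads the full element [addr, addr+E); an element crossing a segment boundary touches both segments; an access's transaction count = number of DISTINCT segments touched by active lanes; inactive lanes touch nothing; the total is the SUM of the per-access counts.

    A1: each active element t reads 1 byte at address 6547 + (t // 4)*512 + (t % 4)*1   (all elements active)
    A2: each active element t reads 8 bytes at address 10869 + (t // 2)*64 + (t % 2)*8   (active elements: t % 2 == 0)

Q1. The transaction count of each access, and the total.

A1: 2 transactions
A2: 3 transactions

Answer: 2,3; total 5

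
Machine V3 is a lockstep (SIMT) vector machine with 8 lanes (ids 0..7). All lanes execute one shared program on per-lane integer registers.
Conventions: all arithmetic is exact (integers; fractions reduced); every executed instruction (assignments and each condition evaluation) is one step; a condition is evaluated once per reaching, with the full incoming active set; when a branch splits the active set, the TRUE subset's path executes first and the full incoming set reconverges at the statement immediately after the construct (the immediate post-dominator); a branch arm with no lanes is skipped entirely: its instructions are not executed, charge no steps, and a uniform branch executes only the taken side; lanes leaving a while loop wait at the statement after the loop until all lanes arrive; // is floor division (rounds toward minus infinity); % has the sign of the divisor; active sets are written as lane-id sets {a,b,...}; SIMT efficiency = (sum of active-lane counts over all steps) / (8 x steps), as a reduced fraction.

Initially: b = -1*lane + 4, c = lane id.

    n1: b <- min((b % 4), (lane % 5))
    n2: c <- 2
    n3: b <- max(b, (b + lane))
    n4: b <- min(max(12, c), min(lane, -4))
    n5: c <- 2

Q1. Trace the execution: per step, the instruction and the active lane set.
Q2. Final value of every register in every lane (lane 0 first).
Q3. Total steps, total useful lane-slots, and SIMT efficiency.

step 0: b <- min((b % 4), (lane % 5)) {0,1,2,3,4,5,6,7}
step 1: c <- 2                       {0,1,2,3,4,5,6,7}
step 2: b <- max(b, (b + lane))      {0,1,2,3,4,5,6,7}
step 3: b <- min(max(12, c), min(lane, -4)) {0,1,2,3,4,5,6,7}
step 4: c <- 2                       {0,1,2,3,4,5,6,7}

Answer: 5 steps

b: -4,-4,-4,-4,-4,-4,-4,-4
c: 2,2,2,2,2,2,2,2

steps = 5; useful = 40; efficiency = 40/40 = 1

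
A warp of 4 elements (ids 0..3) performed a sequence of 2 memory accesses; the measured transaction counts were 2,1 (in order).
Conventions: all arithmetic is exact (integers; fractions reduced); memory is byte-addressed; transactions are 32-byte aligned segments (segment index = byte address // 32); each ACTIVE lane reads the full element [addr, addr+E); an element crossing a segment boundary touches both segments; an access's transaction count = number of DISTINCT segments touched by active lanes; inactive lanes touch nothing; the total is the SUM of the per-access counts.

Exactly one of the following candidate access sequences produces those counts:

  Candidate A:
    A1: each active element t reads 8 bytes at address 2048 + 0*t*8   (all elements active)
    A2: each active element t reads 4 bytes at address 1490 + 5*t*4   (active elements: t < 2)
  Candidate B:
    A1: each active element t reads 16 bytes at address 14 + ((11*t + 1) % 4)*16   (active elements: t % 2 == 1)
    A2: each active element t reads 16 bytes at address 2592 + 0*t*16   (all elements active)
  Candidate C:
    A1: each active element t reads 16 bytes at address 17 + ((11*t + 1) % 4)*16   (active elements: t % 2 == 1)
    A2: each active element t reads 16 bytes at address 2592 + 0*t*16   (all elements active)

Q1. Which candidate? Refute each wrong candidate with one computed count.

A: A1 gives 1 transaction, not 2
C: A1 gives 3 transactions, not 2
B: all counts match (2,1)

Answer: B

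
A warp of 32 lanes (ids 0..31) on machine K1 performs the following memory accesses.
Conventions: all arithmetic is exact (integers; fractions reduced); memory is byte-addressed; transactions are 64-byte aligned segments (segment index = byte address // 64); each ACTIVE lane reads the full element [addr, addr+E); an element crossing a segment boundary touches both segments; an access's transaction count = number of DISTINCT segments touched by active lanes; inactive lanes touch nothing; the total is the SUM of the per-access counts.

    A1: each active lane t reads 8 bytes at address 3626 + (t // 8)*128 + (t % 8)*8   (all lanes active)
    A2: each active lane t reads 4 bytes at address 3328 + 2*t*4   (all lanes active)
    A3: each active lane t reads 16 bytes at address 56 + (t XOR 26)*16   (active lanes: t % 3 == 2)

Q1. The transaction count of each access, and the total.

A1: 8 transactions
A2: 4 transactions
A3: 9 transactions

Answer: 8,4,9; total 21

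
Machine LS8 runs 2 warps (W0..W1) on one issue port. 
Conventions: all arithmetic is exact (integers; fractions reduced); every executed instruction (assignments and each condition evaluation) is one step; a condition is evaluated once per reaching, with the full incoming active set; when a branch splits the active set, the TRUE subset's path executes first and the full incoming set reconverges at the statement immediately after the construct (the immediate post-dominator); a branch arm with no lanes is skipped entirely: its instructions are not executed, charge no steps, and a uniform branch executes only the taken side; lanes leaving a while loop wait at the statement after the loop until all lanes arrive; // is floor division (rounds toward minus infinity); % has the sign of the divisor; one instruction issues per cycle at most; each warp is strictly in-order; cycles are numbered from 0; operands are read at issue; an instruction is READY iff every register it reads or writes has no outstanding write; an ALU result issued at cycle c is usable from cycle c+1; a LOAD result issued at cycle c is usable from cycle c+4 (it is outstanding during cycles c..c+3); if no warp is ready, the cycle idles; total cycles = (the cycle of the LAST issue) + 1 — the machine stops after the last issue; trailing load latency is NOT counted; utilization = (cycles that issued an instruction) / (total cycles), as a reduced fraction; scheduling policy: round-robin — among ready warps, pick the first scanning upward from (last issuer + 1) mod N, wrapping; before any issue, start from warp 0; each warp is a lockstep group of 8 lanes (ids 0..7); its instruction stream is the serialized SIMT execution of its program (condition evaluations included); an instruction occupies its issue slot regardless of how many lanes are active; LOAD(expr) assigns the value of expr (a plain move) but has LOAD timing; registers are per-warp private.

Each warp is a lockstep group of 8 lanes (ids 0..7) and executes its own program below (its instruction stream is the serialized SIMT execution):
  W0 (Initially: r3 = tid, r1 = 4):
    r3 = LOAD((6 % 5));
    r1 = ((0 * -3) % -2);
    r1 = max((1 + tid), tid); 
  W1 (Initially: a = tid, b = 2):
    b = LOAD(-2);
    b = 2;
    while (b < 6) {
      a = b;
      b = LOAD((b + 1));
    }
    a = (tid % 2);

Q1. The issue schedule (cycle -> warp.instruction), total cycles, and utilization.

cycle 0: W0.I0
cycle 1: W1.I0
cycle 2: W0.I1
cycle 3: W0.I2
cycle 4: idle
cycle 5: W1.I1
cycle 6: W1.I2
cycle 7: W1.I3
cycle 8: W1.I4
cycle 9: idle
cycle 10: idle
cycle 11: idle
cycle 12: W1.I5
cycle 13: W1.I6
cycle 14: W1.I7
cycle 15: idle
cycle 16: idle
cycle 17: idle
cycle 18: W1.I8
cycle 19: W1.I9
cycle 20: W1.I10
cycle 21: idle
cycle 22: idle
cycle 23: idle
cycle 24: W1.I11
cycle 25: W1.I12
cycle 26: W1.I13
cycle 27: idle
cycle 28: idle
cycle 29: idle
cycle 30: W1.I14
cycle 31: W1.I15

Answer: 32 cycles, utilization 19/32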